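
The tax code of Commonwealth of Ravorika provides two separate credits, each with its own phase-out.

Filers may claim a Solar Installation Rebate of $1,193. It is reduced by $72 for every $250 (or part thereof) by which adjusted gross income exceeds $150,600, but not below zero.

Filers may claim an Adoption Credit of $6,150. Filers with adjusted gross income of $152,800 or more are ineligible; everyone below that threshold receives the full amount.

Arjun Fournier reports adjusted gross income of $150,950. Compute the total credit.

$7,199

Solar Installation Rebate: income exceeds $150,600 by $350, which is 2 full-or-partial $250 increments; reduction = 2 × $72 = $144, leaving $1,049.
Adoption Credit: $150,950 is below the $152,800 cutoff, so the full $6,150 applies.
Total: $1,049 + $6,150 = $7,199.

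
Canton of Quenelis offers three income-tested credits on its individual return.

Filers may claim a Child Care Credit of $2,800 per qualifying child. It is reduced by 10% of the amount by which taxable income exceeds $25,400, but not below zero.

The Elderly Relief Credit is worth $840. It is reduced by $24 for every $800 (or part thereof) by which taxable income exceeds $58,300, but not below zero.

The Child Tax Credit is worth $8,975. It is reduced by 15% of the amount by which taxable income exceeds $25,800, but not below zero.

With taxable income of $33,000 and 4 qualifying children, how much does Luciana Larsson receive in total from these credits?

Child Care Credit: base = 4 × $2,800 = $11,200. 10% of the $7,600 excess over $25,400 is $760; credit = $11,200 − $760 = $10,440.
Elderly Relief Credit: $33,000 is at or below the $58,300 threshold, so the full $840 applies.
Child Tax Credit: 15% of the $7,200 excess over $25,800 is $1,080; credit = $8,975 − $1,080 = $7,895.
Total: $10,440 + $840 + $7,895 = $19,175.

$19,175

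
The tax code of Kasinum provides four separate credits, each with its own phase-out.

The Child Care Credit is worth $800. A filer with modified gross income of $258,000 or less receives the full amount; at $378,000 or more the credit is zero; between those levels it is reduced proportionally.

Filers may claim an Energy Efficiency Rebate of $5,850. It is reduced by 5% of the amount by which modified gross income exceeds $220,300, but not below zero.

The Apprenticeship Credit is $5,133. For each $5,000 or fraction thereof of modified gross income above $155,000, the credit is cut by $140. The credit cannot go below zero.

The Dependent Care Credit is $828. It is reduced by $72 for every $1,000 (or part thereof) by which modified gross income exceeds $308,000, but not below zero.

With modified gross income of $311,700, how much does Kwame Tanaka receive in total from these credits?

$2,915

Child Care Credit: $311,700 is $53,700 into a $120,000 phase-out range, leaving 66,300/120,000 of the credit: $800 × 66,300/120,000 = $442.
Energy Efficiency Rebate: 5% of the $91,400 excess over $220,300 is $4,570; credit = $5,850 − $4,570 = $1,280.
Apprenticeship Credit: income exceeds $155,000 by $156,700, which is 32 full-or-partial $5,000 increments; reduction = 32 × $140 = $4,480, leaving $653.
Dependent Care Credit: income exceeds $308,000 by $3,700, which is 4 full-or-partial $1,000 increments; reduction = 4 × $72 = $288, leaving $540.
Total: $442 + $1,280 + $653 + $540 = $2,915.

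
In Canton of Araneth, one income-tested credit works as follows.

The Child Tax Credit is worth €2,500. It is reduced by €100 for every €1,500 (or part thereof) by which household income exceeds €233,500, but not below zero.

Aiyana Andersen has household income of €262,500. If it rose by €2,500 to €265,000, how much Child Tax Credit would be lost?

€100

At €262,500 — income exceeds €233,500 by €29,000, which is 20 full-or-partial €1,500 increments; reduction = 20 × €100 = €2,000, leaving €500.
At €265,000 — income exceeds €233,500 by €31,500, which is 21 full-or-partial €1,500 increments; reduction = 21 × €100 = €2,100, leaving €400.
Lost: €500 − €400 = €100.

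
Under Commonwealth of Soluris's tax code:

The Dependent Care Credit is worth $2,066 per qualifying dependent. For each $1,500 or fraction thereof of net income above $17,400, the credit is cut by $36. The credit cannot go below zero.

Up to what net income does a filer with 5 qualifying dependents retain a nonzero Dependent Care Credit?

$446,400

Full credit = 5 × $2,066 = $10,330.
After 286 increments the reduction is 286 × $36 = $10,296, leaving $34; one more increment wipes it out. Increment 286 ends at excess 286 × $1,500 = $429,000, so the highest qualifying income is $17,400 + $429,000 = $446,400.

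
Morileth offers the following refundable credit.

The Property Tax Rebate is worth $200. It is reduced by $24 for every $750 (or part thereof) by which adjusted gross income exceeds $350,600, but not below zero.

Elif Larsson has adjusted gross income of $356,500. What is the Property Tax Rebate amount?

$8

Property Tax Rebate: income exceeds $350,600 by $5,900, which is 8 full-or-partial $750 increments; reduction = 8 × $24 = $192, leaving $8.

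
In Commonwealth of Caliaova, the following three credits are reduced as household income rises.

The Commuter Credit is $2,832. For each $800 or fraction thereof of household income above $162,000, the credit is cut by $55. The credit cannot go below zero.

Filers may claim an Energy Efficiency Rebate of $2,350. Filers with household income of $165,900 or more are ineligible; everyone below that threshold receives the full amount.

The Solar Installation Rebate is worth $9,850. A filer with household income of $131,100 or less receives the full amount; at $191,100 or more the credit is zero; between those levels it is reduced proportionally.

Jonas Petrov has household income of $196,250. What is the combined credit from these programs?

$467

Commuter Credit: income exceeds $162,000 by $34,250, which is 43 full-or-partial $800 increments; reduction = 43 × $55 = $2,365, leaving $467.
Energy Efficiency Rebate: $196,250 meets or exceeds the $165,900 cutoff, so the credit is $0.
Solar Installation Rebate: $196,250 is at or above $191,100, so the credit is $0.
Total: $467 + $0 + $0 = $467.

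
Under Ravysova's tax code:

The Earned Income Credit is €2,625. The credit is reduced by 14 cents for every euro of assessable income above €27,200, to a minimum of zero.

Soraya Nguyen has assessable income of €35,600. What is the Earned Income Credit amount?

Earned Income Credit: 14% of the €8,400 excess over €27,200 is €1,176; credit = €2,625 − €1,176 = €1,449.

€1,449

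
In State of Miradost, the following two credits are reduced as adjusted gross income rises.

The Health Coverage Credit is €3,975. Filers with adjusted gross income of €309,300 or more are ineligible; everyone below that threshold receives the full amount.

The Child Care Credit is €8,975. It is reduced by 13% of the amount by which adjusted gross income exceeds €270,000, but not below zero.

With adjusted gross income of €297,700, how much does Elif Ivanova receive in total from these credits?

Health Coverage Credit: €297,700 is below the €309,300 cutoff, so the full €3,975 applies.
Child Care Credit: 13% of the €27,700 excess over €270,000 is €3,601; credit = €8,975 − €3,601 = €5,374.
Total: €3,975 + €5,374 = €9,349.

€9,349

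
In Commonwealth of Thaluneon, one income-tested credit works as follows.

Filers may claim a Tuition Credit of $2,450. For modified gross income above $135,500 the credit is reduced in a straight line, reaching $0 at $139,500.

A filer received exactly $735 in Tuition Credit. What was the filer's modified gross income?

$138,300

$735 is 735/2,450 of the full $2,450, so 1,715/2,450 of the $4,000 range has been used: income = $135,500 + $4,000 × 1,715/2,450 = $138,300.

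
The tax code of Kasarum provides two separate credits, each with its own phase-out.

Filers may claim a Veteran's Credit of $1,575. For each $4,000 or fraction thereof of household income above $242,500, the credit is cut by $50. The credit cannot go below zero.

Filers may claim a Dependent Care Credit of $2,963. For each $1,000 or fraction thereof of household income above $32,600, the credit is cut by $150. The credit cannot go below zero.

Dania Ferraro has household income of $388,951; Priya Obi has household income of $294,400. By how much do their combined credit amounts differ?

Dania ($388,951): Veteran's Credit: income exceeds $242,500 by $146,451 → 37 increments × $50 = $1,850 ≥ base, so the credit is $0. Dependent Care Credit: income exceeds $32,600 by $356,351 → 357 increments × $150 = $53,550 ≥ base, so the credit is $0. total $0 + $0 = $0
Priya ($294,400): Veteran's Credit: income exceeds $242,500 by $51,900, which is 13 full-or-partial $4,000 increments; reduction = 13 × $50 = $650, leaving $925. Dependent Care Credit: income exceeds $32,600 by $261,800 → 262 increments × $150 = $39,300 ≥ base, so the credit is $0. total $925 + $0 = $925
Difference: |$0 − $925| = $925.

$925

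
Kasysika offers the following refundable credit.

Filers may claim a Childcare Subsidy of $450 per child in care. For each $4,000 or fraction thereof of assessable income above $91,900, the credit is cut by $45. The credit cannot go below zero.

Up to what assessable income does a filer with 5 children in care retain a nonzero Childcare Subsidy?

$287,900

Full credit = 5 × $450 = $2,250.
After 49 increments the reduction is 49 × $45 = $2,205, leaving $45; one more increment wipes it out. Increment 49 ends at excess 49 × $4,000 = $196,000, so the highest qualifying income is $91,900 + $196,000 = $287,900.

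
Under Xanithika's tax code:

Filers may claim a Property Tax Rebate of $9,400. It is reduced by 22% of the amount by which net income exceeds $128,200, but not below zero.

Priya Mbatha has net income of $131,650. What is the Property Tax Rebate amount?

$8,641

Property Tax Rebate: 22% of the $3,450 excess over $128,200 is $759; credit = $9,400 − $759 = $8,641.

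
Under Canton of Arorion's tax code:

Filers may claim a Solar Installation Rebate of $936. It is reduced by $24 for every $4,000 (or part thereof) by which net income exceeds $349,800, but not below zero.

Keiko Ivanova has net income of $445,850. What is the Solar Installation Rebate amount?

Solar Installation Rebate: income exceeds $349,800 by $96,050, which is 25 full-or-partial $4,000 increments; reduction = 25 × $24 = $600, leaving $336.

$336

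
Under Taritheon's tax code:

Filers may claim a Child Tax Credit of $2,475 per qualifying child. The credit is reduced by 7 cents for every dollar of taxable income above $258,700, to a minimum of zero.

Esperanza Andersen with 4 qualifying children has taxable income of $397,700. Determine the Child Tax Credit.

Child Tax Credit: base = 4 × $2,475 = $9,900. 7% of the $139,000 excess over $258,700 is $9,730; credit = $9,900 − $9,730 = $170.

$170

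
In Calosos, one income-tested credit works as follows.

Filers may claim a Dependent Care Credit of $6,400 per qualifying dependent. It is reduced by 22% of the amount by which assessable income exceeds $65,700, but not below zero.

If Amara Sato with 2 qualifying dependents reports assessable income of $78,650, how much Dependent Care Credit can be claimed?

$9,951

Dependent Care Credit: base = 2 × $6,400 = $12,800. 22% of the $12,950 excess over $65,700 is $2,849; credit = $12,800 − $2,849 = $9,951.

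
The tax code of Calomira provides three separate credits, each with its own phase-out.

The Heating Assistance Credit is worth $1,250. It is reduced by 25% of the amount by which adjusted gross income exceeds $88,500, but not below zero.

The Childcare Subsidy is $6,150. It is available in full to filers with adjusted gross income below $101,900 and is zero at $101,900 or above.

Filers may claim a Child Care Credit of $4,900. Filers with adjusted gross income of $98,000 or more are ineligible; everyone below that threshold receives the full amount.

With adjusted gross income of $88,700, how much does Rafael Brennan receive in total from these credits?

Heating Assistance Credit: 25% of the $200 excess over $88,500 is $50; credit = $1,250 − $50 = $1,200.
Childcare Subsidy: $88,700 is below the $101,900 cutoff, so the full $6,150 applies.
Child Care Credit: $88,700 is below the $98,000 cutoff, so the full $4,900 applies.
Total: $1,200 + $6,150 + $4,900 = $12,250.

$12,250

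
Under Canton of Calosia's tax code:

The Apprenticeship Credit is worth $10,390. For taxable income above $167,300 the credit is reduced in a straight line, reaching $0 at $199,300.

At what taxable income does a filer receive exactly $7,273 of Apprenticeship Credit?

$176,900

$7,273 is 7,273/10,390 of the full $10,390, so 3,117/10,390 of the $32,000 range has been used: income = $167,300 + $32,000 × 3,117/10,390 = $176,900.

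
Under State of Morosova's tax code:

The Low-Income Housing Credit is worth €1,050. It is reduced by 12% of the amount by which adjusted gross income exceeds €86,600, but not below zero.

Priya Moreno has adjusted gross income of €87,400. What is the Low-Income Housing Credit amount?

Low-Income Housing Credit: 12% of the €800 excess over €86,600 is €96; credit = €1,050 − €96 = €954.

€954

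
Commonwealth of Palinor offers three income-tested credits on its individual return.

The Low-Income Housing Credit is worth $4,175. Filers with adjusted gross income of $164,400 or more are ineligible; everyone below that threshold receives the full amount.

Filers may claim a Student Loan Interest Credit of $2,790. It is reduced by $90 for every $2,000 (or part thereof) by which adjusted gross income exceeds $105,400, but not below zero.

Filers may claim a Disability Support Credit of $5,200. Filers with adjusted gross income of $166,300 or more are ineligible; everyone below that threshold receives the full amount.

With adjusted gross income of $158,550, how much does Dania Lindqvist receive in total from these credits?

$9,735

Low-Income Housing Credit: $158,550 is below the $164,400 cutoff, so the full $4,175 applies.
Student Loan Interest Credit: income exceeds $105,400 by $53,150, which is 27 full-or-partial $2,000 increments; reduction = 27 × $90 = $2,430, leaving $360.
Disability Support Credit: $158,550 is below the $166,300 cutoff, so the full $5,200 applies.
Total: $4,175 + $360 + $5,200 = $9,735.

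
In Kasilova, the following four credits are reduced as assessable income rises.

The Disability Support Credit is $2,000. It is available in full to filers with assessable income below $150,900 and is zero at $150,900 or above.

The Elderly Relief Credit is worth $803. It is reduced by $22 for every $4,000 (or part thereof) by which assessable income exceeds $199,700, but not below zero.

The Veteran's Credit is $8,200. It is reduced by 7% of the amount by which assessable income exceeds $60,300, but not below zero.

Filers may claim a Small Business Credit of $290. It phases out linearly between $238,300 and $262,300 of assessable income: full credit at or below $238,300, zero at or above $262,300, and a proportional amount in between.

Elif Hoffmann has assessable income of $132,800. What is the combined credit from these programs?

$6,218

Disability Support Credit: $132,800 is below the $150,900 cutoff, so the full $2,000 applies.
Elderly Relief Credit: $132,800 is at or below the $199,700 threshold, so the full $803 applies.
Veteran's Credit: 7% of the $72,500 excess over $60,300 is $5,075; credit = $8,200 − $5,075 = $3,125.
Small Business Credit: $132,800 is at or below the $238,300 threshold, so the full $290 applies.
Total: $2,000 + $803 + $3,125 + $290 = $6,218.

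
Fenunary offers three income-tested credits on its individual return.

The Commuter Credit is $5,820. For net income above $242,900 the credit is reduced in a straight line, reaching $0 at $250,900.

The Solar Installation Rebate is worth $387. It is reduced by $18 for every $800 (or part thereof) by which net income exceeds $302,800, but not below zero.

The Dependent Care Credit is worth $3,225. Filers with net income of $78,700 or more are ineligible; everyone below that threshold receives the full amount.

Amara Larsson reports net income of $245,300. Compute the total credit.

$4,461

Commuter Credit: $245,300 is $2,400 into a $8,000 phase-out range, leaving 5,600/8,000 of the credit: $5,820 × 5,600/8,000 = $4,074.
Solar Installation Rebate: $245,300 is at or below the $302,800 threshold, so the full $387 applies.
Dependent Care Credit: $245,300 meets or exceeds the $78,700 cutoff, so the credit is $0.
Total: $4,074 + $387 + $0 = $4,461.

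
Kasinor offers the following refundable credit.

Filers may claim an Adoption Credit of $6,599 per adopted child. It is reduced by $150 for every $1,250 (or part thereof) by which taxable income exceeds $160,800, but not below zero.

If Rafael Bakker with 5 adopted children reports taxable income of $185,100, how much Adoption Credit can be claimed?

$29,995

Adoption Credit: base = 5 × $6,599 = $32,995. income exceeds $160,800 by $24,300, which is 20 full-or-partial $1,250 increments; reduction = 20 × $150 = $3,000, leaving $29,995.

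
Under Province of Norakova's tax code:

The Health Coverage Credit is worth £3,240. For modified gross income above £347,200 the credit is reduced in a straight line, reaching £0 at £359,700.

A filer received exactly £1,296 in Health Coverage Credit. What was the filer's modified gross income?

£1,296 is 1,296/3,240 of the full £3,240, so 1,944/3,240 of the £12,500 range has been used: income = £347,200 + £12,500 × 1,944/3,240 = £354,700.

£354,700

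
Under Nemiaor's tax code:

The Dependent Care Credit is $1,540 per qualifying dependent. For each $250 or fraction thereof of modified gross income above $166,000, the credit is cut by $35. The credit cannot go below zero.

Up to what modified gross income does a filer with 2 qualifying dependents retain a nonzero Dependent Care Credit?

$187,750

Full credit = 2 × $1,540 = $3,080.
After 87 increments the reduction is 87 × $35 = $3,045, leaving $35; one more increment wipes it out. Increment 87 ends at excess 87 × $250 = $21,750, so the highest qualifying income is $166,000 + $21,750 = $187,750.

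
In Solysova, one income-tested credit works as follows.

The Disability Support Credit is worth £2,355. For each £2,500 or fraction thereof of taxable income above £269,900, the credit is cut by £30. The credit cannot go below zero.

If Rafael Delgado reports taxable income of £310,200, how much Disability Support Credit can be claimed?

Disability Support Credit: income exceeds £269,900 by £40,300, which is 17 full-or-partial £2,500 increments; reduction = 17 × £30 = £510, leaving £1,845.

£1,845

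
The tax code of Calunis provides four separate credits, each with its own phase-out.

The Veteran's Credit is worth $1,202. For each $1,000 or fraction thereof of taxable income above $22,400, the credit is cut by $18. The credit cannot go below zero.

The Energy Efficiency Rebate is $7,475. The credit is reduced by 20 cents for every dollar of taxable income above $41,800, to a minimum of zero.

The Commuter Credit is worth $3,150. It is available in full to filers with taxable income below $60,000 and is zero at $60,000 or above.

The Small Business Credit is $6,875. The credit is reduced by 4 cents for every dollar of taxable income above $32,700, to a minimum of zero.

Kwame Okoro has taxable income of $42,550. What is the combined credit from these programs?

Veteran's Credit: income exceeds $22,400 by $20,150, which is 21 full-or-partial $1,000 increments; reduction = 21 × $18 = $378, leaving $824.
Energy Efficiency Rebate: 20% of the $750 excess over $41,800 is $150; credit = $7,475 − $150 = $7,325.
Commuter Credit: $42,550 is below the $60,000 cutoff, so the full $3,150 applies.
Small Business Credit: 4% of the $9,850 excess over $32,700 is $394; credit = $6,875 − $394 = $6,481.
Total: $824 + $7,325 + $3,150 + $6,481 = $17,780.

$17,780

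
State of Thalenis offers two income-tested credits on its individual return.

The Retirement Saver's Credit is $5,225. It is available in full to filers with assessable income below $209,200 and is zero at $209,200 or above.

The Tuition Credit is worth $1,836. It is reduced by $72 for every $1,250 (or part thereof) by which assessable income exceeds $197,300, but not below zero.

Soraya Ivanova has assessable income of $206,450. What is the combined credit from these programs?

Retirement Saver's Credit: $206,450 is below the $209,200 cutoff, so the full $5,225 applies.
Tuition Credit: income exceeds $197,300 by $9,150, which is 8 full-or-partial $1,250 increments; reduction = 8 × $72 = $576, leaving $1,260.
Total: $5,225 + $1,260 = $6,485.

$6,485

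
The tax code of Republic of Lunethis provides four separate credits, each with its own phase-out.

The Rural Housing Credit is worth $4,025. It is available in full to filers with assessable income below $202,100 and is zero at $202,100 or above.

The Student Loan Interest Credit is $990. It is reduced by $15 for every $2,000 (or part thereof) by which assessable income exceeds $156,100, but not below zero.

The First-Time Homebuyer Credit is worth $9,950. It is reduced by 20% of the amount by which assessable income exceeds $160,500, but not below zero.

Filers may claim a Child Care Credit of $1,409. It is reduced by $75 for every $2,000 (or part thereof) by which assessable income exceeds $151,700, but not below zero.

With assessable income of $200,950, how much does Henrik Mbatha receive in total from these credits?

$6,530

Rural Housing Credit: $200,950 is below the $202,100 cutoff, so the full $4,025 applies.
Student Loan Interest Credit: income exceeds $156,100 by $44,850, which is 23 full-or-partial $2,000 increments; reduction = 23 × $15 = $345, leaving $645.
First-Time Homebuyer Credit: 20% of the $40,450 excess over $160,500 is $8,090; credit = $9,950 − $8,090 = $1,860.
Child Care Credit: income exceeds $151,700 by $49,250 → 25 increments × $75 = $1,875 ≥ base, so the credit is $0.
Total: $4,025 + $645 + $1,860 + $0 = $6,530.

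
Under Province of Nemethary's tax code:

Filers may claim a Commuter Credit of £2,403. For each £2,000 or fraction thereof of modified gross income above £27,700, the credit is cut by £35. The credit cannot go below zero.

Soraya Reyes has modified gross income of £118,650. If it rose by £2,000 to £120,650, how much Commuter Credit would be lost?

£35

At £118,650 — income exceeds £27,700 by £90,950, which is 46 full-or-partial £2,000 increments; reduction = 46 × £35 = £1,610, leaving £793.
At £120,650 — income exceeds £27,700 by £92,950, which is 47 full-or-partial £2,000 increments; reduction = 47 × £35 = £1,645, leaving £758.
Lost: £793 − £758 = £35.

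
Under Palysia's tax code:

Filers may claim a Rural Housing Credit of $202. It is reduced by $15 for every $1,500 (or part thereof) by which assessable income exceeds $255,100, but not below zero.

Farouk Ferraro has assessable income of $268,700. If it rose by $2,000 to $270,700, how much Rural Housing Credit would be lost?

At $268,700 — income exceeds $255,100 by $13,600, which is 10 full-or-partial $1,500 increments; reduction = 10 × $15 = $150, leaving $52.
At $270,700 — income exceeds $255,100 by $15,600, which is 11 full-or-partial $1,500 increments; reduction = 11 × $15 = $165, leaving $37.
Lost: $52 − $37 = $15.

$15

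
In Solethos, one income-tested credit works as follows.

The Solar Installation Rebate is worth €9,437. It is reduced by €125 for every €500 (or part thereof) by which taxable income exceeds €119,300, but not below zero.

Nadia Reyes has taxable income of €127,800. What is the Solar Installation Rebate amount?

€7,312

Solar Installation Rebate: income exceeds €119,300 by €8,500, which is 17 full-or-partial €500 increments; reduction = 17 × €125 = €2,125, leaving €7,312.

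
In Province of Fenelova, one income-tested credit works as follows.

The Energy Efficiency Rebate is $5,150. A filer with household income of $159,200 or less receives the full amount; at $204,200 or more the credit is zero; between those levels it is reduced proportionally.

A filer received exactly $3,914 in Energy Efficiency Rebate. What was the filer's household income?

$3,914 is 3,914/5,150 of the full $5,150, so 1,236/5,150 of the $45,000 range has been used: income = $159,200 + $45,000 × 1,236/5,150 = $170,000.

$170,000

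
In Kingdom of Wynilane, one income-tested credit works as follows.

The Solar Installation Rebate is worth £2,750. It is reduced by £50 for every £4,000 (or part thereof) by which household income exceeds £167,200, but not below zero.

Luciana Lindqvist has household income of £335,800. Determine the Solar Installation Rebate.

£600

Solar Installation Rebate: income exceeds £167,200 by £168,600, which is 43 full-or-partial £4,000 increments; reduction = 43 × £50 = £2,150, leaving £600.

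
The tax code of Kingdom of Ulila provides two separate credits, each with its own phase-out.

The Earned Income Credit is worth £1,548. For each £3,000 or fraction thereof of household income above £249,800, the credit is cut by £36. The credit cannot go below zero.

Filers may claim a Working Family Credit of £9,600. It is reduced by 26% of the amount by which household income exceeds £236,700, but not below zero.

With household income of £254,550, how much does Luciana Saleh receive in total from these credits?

£6,435

Earned Income Credit: income exceeds £249,800 by £4,750, which is 2 full-or-partial £3,000 increments; reduction = 2 × £36 = £72, leaving £1,476.
Working Family Credit: 26% of the £17,850 excess over £236,700 is £4,641; credit = £9,600 − £4,641 = £4,959.
Total: £1,476 + £4,959 = £6,435.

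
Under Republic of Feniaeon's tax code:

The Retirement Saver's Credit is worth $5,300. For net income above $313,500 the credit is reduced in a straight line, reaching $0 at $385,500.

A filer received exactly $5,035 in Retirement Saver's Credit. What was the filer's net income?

$5,035 is 5,035/5,300 of the full $5,300, so 265/5,300 of the $72,000 range has been used: income = $313,500 + $72,000 × 265/5,300 = $317,100.

$317,100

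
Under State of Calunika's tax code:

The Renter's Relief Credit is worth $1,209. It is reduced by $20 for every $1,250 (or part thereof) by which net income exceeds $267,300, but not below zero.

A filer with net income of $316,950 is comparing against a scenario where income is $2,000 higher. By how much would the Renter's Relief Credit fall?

$40

At $316,950 — income exceeds $267,300 by $49,650, which is 40 full-or-partial $1,250 increments; reduction = 40 × $20 = $800, leaving $409.
At $318,950 — income exceeds $267,300 by $51,650, which is 42 full-or-partial $1,250 increments; reduction = 42 × $20 = $840, leaving $369.
Lost: $409 − $369 = $40.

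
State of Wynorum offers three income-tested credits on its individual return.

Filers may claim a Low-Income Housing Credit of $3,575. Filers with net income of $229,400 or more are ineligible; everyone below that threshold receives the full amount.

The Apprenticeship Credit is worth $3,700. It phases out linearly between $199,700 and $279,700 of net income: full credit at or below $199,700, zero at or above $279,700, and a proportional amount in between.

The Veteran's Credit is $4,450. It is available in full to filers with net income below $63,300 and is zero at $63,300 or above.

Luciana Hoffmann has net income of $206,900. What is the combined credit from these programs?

Low-Income Housing Credit: $206,900 is below the $229,400 cutoff, so the full $3,575 applies.
Apprenticeship Credit: $206,900 is $7,200 into a $80,000 phase-out range, leaving 72,800/80,000 of the credit: $3,700 × 72,800/80,000 = $3,367.
Veteran's Credit: $206,900 meets or exceeds the $63,300 cutoff, so the credit is $0.
Total: $3,575 + $3,367 + $0 = $6,942.

$6,942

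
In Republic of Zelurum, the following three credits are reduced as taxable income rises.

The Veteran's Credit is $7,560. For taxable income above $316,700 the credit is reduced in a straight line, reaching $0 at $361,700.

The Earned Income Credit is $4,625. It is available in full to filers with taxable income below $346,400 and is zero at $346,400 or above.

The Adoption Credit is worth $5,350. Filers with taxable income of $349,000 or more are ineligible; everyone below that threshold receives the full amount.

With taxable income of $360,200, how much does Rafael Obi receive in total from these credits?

Veteran's Credit: $360,200 is $43,500 into a $45,000 phase-out range, leaving 1,500/45,000 of the credit: $7,560 × 1,500/45,000 = $252.
Earned Income Credit: $360,200 meets or exceeds the $346,400 cutoff, so the credit is $0.
Adoption Credit: $360,200 meets or exceeds the $349,000 cutoff, so the credit is $0.
Total: $252 + $0 + $0 = $252.

$252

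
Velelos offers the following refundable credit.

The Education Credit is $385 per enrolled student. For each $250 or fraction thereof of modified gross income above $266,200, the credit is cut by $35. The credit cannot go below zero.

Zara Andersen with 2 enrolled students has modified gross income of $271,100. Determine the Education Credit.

Education Credit: base = 2 × $385 = $770. income exceeds $266,200 by $4,900, which is 20 full-or-partial $250 increments; reduction = 20 × $35 = $700, leaving $70.

$70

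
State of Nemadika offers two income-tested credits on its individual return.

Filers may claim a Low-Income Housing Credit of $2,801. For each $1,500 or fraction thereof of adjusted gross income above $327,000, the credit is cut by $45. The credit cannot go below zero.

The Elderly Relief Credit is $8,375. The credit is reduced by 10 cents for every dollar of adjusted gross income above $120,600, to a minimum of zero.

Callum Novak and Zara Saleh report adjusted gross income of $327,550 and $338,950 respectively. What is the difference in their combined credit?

Callum ($327,550): Low-Income Housing Credit: income exceeds $327,000 by $550, which is 1 full-or-partial $1,500 increment; reduction = 1 × $45 = $45, leaving $2,756. Elderly Relief Credit: 10% of the $206,950 excess over $120,600 is $20,695 ≥ base, so the credit is $0. total $2,756 + $0 = $2,756
Zara ($338,950): Low-Income Housing Credit: income exceeds $327,000 by $11,950, which is 8 full-or-partial $1,500 increments; reduction = 8 × $45 = $360, leaving $2,441. Elderly Relief Credit: 10% of the $218,350 excess over $120,600 is $21,835 ≥ base, so the credit is $0. total $2,441 + $0 = $2,441
Difference: |$2,756 − $2,441| = $315.

$315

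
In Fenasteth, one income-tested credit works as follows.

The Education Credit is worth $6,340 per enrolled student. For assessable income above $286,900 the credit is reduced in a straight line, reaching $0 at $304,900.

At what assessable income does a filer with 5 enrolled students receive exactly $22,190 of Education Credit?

Full credit = 5 × $6,340 = $31,700.
$22,190 is 22,190/31,700 of the full $31,700, so 9,510/31,700 of the $18,000 range has been used: income = $286,900 + $18,000 × 9,510/31,700 = $292,300.

$292,300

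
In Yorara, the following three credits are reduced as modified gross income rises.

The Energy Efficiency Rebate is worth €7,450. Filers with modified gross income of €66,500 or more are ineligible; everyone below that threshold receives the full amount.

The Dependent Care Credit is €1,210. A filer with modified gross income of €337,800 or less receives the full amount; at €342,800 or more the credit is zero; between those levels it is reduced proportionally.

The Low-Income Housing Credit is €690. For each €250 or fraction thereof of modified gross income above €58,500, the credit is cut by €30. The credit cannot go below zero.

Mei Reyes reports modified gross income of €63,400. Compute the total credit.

€8,750

Energy Efficiency Rebate: €63,400 is below the €66,500 cutoff, so the full €7,450 applies.
Dependent Care Credit: €63,400 is at or below the €337,800 threshold, so the full €1,210 applies.
Low-Income Housing Credit: income exceeds €58,500 by €4,900, which is 20 full-or-partial €250 increments; reduction = 20 × €30 = €600, leaving €90.
Total: €7,450 + €1,210 + €90 = €8,750.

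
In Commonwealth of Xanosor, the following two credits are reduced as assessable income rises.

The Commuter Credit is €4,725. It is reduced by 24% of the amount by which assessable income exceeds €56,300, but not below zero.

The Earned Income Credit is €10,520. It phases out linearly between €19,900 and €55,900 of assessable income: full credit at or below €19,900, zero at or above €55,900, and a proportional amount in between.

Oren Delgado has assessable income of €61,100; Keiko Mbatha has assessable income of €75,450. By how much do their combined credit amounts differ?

Oren (€61,100): Commuter Credit: 24% of the €4,800 excess over €56,300 is €1,152; credit = €4,725 − €1,152 = €3,573. Earned Income Credit: €61,100 is at or above €55,900, so the credit is €0. total €3,573 + €0 = €3,573
Keiko (€75,450): Commuter Credit: 24% of the €19,150 excess over €56,300 is €4,596; credit = €4,725 − €4,596 = €129. Earned Income Credit: €75,450 is at or above €55,900, so the credit is €0. total €129 + €0 = €129
Difference: |€3,573 − €129| = €3,444.

€3,444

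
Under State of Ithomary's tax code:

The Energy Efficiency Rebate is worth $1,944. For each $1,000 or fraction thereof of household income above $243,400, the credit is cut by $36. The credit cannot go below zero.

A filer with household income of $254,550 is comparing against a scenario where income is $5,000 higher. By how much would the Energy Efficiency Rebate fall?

$180

At $254,550 — income exceeds $243,400 by $11,150, which is 12 full-or-partial $1,000 increments; reduction = 12 × $36 = $432, leaving $1,512.
At $259,550 — income exceeds $243,400 by $16,150, which is 17 full-or-partial $1,000 increments; reduction = 17 × $36 = $612, leaving $1,332.
Lost: $1,512 − $1,332 = $180.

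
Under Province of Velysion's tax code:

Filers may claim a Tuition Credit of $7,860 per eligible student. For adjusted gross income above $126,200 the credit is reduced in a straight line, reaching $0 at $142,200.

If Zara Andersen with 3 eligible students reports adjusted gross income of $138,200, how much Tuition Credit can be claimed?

$5,895

Tuition Credit: base = 3 × $7,860 = $23,580. $138,200 is $12,000 into a $16,000 phase-out range, leaving 4,000/16,000 of the credit: $23,580 × 4,000/16,000 = $5,895.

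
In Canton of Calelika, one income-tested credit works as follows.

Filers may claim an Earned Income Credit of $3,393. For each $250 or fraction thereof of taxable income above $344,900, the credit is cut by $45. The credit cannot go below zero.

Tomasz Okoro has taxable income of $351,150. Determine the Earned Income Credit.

Earned Income Credit: income exceeds $344,900 by $6,250, which is 25 full-or-partial $250 increments; reduction = 25 × $45 = $1,125, leaving $2,268.

$2,268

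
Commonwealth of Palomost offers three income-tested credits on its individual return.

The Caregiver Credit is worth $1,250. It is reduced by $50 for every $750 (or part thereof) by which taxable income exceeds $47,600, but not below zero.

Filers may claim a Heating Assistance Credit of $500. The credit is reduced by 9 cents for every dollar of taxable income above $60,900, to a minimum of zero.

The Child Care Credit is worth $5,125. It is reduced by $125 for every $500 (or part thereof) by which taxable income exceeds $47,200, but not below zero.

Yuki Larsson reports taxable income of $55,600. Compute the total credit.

$4,200

Caregiver Credit: income exceeds $47,600 by $8,000, which is 11 full-or-partial $750 increments; reduction = 11 × $50 = $550, leaving $700.
Heating Assistance Credit: $55,600 is at or below the $60,900 threshold, so the full $500 applies.
Child Care Credit: income exceeds $47,200 by $8,400, which is 17 full-or-partial $500 increments; reduction = 17 × $125 = $2,125, leaving $3,000.
Total: $700 + $500 + $3,000 = $4,200.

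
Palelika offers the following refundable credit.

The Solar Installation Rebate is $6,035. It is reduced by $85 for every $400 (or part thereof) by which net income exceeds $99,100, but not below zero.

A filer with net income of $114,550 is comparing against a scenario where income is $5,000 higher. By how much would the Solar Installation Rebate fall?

$1,105

At $114,550 — income exceeds $99,100 by $15,450, which is 39 full-or-partial $400 increments; reduction = 39 × $85 = $3,315, leaving $2,720.
At $119,550 — income exceeds $99,100 by $20,450, which is 52 full-or-partial $400 increments; reduction = 52 × $85 = $4,420, leaving $1,615.
Lost: $2,720 − $1,615 = $1,105.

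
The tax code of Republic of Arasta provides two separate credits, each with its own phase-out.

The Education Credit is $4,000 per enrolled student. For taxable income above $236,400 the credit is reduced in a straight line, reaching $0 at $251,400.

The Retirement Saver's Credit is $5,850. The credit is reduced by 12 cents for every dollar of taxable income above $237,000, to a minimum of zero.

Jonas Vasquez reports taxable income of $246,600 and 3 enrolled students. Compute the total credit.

$8,538

Education Credit: base = 3 × $4,000 = $12,000. $246,600 is $10,200 into a $15,000 phase-out range, leaving 4,800/15,000 of the credit: $12,000 × 4,800/15,000 = $3,840.
Retirement Saver's Credit: 12% of the $9,600 excess over $237,000 is $1,152; credit = $5,850 − $1,152 = $4,698.
Total: $3,840 + $4,698 = $8,538.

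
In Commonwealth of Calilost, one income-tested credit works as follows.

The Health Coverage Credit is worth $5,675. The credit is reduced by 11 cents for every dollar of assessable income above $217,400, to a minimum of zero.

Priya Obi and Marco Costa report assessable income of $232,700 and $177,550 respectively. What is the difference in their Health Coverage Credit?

$1,683

Priya ($232,700): Health Coverage Credit: 11% of the $15,300 excess over $217,400 is $1,683; credit = $5,675 − $1,683 = $3,992.
Marco ($177,550): Health Coverage Credit: $177,550 is at or below the $217,400 threshold, so the full $5,675 applies.
Difference: |$3,992 − $5,675| = $1,683.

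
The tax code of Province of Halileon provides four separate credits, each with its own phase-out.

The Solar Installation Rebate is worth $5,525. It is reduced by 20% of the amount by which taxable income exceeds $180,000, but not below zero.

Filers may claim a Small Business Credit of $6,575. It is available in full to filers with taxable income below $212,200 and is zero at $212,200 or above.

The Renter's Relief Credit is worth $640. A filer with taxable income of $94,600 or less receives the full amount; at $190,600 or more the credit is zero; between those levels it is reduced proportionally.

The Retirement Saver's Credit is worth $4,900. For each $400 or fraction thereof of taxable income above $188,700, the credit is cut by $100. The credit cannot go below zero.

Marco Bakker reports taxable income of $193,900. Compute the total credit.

$12,920

Solar Installation Rebate: 20% of the $13,900 excess over $180,000 is $2,780; credit = $5,525 − $2,780 = $2,745.
Small Business Credit: $193,900 is below the $212,200 cutoff, so the full $6,575 applies.
Renter's Relief Credit: $193,900 is at or above $190,600, so the credit is $0.
Retirement Saver's Credit: income exceeds $188,700 by $5,200, which is 13 full-or-partial $400 increments; reduction = 13 × $100 = $1,300, leaving $3,600.
Total: $2,745 + $6,575 + $0 + $3,600 = $12,920.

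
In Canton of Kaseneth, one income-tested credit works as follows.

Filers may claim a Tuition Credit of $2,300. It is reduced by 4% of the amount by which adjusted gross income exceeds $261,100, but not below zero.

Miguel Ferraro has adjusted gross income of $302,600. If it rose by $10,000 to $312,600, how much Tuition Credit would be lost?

At $302,600 — 4% of the $41,500 excess over $261,100 is $1,660; credit = $2,300 − $1,660 = $640.
At $312,600 — 4% of the $51,500 excess over $261,100 is $2,060; credit = $2,300 − $2,060 = $240.
Lost: $640 − $240 = $400.

$400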